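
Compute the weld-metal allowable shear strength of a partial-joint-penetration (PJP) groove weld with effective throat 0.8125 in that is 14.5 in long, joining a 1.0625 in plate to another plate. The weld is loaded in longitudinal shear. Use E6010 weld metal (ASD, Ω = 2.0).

R_n/Ω ≈ 212 kips

E60XX → F_EXX = 60 ksi.
Effective throat (given) t_e = 0.8125 in.
A_we = 0.8125 × 14.5 = 11.78 in².
F_nw = 0.6 F_EXX = 36 ksi.
R_n/Ω = (36 × 11.78) / 2.0 = 212.1 kips.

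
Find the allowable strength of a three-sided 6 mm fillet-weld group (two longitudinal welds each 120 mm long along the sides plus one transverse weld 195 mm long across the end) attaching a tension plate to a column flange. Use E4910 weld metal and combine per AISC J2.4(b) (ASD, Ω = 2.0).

R_n/Ω ≈ 310 kN

E49XX → F_EXX = 490 MPa.
t_e = 0.707 × 6 = 4.242 mm.
R_nwl = 0.6 × 490 × 4.242 × 240 × 10⁻³ = 299.3 kN (longitudinal, 2 welds).
R_nwt = 0.6 × 490 × 4.242 × 195 × 10⁻³ = 243.2 kN (transverse, base value).
(i) R_nwl + R_nwt = 542.5 kN; (ii) 0.85 R_nwl + 1.5 R_nwt = 619.2 kN.
R_n = max = 619.2 kN [governs: (ii)]; R_n/Ω = 309.6 kN.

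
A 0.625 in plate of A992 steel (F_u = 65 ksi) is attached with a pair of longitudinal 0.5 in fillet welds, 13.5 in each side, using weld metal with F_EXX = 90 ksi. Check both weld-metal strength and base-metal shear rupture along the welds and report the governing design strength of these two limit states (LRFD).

φR_n ≈ 387 kips (weld metal governs)

t_e = 0.707 × 0.5 = 0.3535 in; L = 27 in.
Weld metal: φR_n = 0.75 × 0.6 × 90 × 0.3535 × 27 = 386.6 kips.
Base metal (shear rupture): φR_n = 0.75 × 0.6 × 65 × 0.625 × 27 = 493.6 kips.
Governing: weld metal.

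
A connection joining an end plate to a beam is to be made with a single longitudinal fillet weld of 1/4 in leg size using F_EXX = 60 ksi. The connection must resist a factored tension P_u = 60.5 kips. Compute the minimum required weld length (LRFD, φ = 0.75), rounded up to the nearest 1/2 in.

L = 13 in

Throat t_e = 0.707 × 0.25 = 0.1767 in.
φr_n = 0.75 × 0.6 × 60 × 0.1767 = 4.772 kips/in.
L_req = P_u / φr_n = 60.5 / 4.772 = 12.68 in total.
Round up → use L = 13 in.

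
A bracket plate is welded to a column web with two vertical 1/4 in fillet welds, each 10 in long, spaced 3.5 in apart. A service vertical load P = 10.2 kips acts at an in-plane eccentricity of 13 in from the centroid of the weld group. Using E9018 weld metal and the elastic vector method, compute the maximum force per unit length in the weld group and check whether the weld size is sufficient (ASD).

f_max ≈ 3.29 kip/in; adequate

E90XX → F_EXX = 90 ksi.
Total weld length L_w = 20 in. Treat welds as unit-width lines.
Polar moment about centroid: J = 2[d³/12 + d(b/2)²] = 2[10³/12 + 10×1.75²] = 227.9 in³.
Direct shear f_v = P/L_w = 10.2 / 20 = 0.51 kip/in (vertical).
Torsion M = P·e = 10.2 × 13 = 132.6 kip·in.
Critical point at (x, y) = (1.75, 5) from centroid. f_tx = M·y/J = 2.909 kip/in; f_ty = M·x/J = 1.018 kip/in.
Resultant f_max = √[f_tx² + (f_v + f_ty)²] = √[2.909² + (0.51 + 1.018)²] = 3.286 kip/in.
Capacity per unit length: r_n/Ω = (1/2.0) × 0.6 × 90 × (0.707 × 0.25) = 4.772 kip/in.
3.286 ≤ 4.772 → adequate.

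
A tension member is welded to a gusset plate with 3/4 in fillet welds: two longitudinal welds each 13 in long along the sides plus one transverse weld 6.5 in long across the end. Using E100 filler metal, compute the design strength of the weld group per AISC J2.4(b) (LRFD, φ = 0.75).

E100XX → F_EXX = 100 ksi.
t_e = 0.707 × 0.75 = 0.5302 in.
R_nwl = 0.6 × 100 × 0.5302 × 26 = 827.2 kip (longitudinal, 2 welds).
R_nwt = 0.6 × 100 × 0.5302 × 6.5 = 206.8 kip (transverse, base value).
(i) R_nwl + R_nwt = 1034 kip; (ii) 0.85 R_nwl + 1.5 R_nwt = 1013 kip.
R_n = max = 1034 kip [governs: (i)]; φR_n = 775.5 kip.

φR_n ≈ 775 kip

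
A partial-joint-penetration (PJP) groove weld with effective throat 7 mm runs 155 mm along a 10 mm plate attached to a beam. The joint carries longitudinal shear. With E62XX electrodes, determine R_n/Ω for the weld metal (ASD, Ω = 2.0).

E62XX → F_EXX = 620 MPa.
Effective throat (given) t_e = 7 mm.
A_we = 7 × 155 = 1085 mm².
F_nw = 0.6 F_EXX = 372 MPa.
R_n/Ω = (372 × 1085) / 2.0 × 10⁻³ = 201.8 kN.

R_n/Ω ≈ 202 kN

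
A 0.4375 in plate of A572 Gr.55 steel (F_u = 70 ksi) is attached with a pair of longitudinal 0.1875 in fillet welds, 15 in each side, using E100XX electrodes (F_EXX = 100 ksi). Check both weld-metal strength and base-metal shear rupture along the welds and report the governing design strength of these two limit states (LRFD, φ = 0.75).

φR_n ≈ 179 kips (weld metal governs)

t_e = 0.707 × 0.1875 = 0.1326 in; L = 30 in.
Weld metal: φR_n = 0.75 × 0.6 × 100 × 0.1326 × 30 = 179 kips.
Base metal (shear rupture): φR_n = 0.75 × 0.6 × 70 × 0.4375 × 30 = 413.4 kips.
Governing: weld metal.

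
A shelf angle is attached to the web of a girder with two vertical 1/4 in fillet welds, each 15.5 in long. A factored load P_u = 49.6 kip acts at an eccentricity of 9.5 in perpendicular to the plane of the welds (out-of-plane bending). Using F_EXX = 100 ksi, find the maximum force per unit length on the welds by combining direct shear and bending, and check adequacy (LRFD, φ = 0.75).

L_w = 2 × 15.5 = 31 in; section modulus (unit throat) S = 2 × L²/6 = 80.08 in².
Direct shear f_v = P/L_w = 49.6/31 = 1.6 kip/in.
Moment M = P × e = 49.6 × 9.5 = 471.2 kip·in; bending f_b = M/S = 5.884 kip/in.
f_max = √(f_v² + f_b²) = √(1.6² + 5.884²) = 6.098 kip/in.
φr_n = 0.75 × 0.6 × 100 × (0.707 × 0.25) = 7.954 kip/in → adequate.

f_max ≈ 6.1 kip/in; adequate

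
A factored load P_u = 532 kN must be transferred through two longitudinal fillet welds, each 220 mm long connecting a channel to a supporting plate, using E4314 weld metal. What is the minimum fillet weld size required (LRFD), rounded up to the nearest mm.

w = 9 mm

E43XX → F_EXX = 430 MPa.
Total weld length L = 440 mm.
Required throat t_e = P_u / (φ × 0.6 F_EXX × L) = 532 / (0.75 × 0.6 × 430 × 440 × 10⁻³) = 6.249 mm.
Required leg w = t_e / 0.707 = 8.838 mm → use 9 mm.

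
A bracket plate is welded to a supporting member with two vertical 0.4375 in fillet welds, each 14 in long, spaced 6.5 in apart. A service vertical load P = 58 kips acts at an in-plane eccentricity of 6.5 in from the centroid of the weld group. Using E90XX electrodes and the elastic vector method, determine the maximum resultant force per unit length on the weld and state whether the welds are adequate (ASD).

E90XX → F_EXX = 90 ksi.
Total weld length L_w = 28 in. Treat welds as unit-width lines.
Polar moment about centroid: J = 2[d³/12 + d(b/2)²] = 2[14³/12 + 14×3.25²] = 753.1 in³.
Direct shear f_v = P/L_w = 58 / 28 = 2.071 kip/in (vertical).
Torsion M = P·e = 58 × 6.5 = 377 kip·in.
Critical point at (x, y) = (3.25, 7) from centroid. f_tx = M·y/J = 3.504 kip/in; f_ty = M·x/J = 1.627 kip/in.
Resultant f_max = √[f_tx² + (f_v + f_ty)²] = √[3.504² + (2.071 + 1.627)²] = 5.095 kip/in.
Capacity per unit length: r_n/Ω = (1/2.0) × 0.6 × 90 × (0.707 × 0.4375) = 8.351 kip/in.
5.095 ≤ 8.351 → adequate.

f_max ≈ 5.09 kip/in; adequate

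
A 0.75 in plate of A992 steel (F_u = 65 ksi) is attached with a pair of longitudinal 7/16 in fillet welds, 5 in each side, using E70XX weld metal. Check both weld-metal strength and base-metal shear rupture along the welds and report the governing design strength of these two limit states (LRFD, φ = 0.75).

φR_n ≈ 97.4 kips (weld metal governs)

E70XX → F_EXX = 70 ksi.
t_e = 0.707 × 0.4375 = 0.3093 in; L = 10 in.
Weld metal: φR_n = 0.75 × 0.6 × 70 × 0.3093 × 10 = 97.43 kips.
Base metal (shear rupture): φR_n = 0.75 × 0.6 × 65 × 0.75 × 10 = 219.4 kips.
Governing: weld metal.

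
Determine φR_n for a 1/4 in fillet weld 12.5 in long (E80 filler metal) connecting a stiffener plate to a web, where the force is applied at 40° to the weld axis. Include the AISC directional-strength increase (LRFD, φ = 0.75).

φR_n ≈ 100 kip

E80XX → F_EXX = 80 ksi.
t_e = 0.707 × 0.25 = 0.1767 in; A_we = 0.1767 × 12.5 = 2.209 in².
Directional factor: 1.0 + 0.5 sin^1.5(40°) = 1.258.
F_nw = 0.6 × 80 × 1.258 = 60.37 ksi.
φR_n = 0.75 × 60.37 × 2.209 = 100 kip.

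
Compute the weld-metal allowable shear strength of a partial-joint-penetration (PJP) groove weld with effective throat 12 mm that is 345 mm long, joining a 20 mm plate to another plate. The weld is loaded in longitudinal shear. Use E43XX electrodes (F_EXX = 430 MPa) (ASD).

Effective throat (given) t_e = 12 mm.
A_we = 12 × 345 = 4140 mm².
F_nw = 0.6 F_EXX = 258 MPa.
R_n/Ω = (258 × 4140) / 2.0 × 10⁻³ = 534.1 kN.

R_n/Ω ≈ 534 kN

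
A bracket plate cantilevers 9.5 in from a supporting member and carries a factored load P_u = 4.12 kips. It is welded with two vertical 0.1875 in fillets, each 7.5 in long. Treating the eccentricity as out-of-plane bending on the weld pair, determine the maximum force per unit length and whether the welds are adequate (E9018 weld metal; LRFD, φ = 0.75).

E90XX → F_EXX = 90 ksi.
L_w = 2 × 7.5 = 15 in; section modulus (unit throat) S = 2 × L²/6 = 18.75 in².
Direct shear f_v = P/L_w = 4.12/15 = 0.2747 kip/in.
Moment M = P × e = 4.12 × 9.5 = 39.14 kip·in; bending f_b = M/S = 2.087 kip/in.
f_max = √(f_v² + f_b²) = √(0.2747² + 2.087²) = 2.105 kip/in.
φr_n = 0.75 × 0.6 × 90 × (0.707 × 0.1875) = 5.369 kip/in → adequate.

f_max ≈ 2.11 kip/in; adequate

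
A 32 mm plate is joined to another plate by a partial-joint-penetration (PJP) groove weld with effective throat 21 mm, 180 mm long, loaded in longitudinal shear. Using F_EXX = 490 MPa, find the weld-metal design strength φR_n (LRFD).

φR_n ≈ 833 kN

Effective throat (given) t_e = 21 mm.
A_we = 21 × 180 = 3780 mm².
F_nw = 0.6 F_EXX = 294 MPa.
φR_n = 0.75 × 294 × 3780 × 10⁻³ = 833.5 kN.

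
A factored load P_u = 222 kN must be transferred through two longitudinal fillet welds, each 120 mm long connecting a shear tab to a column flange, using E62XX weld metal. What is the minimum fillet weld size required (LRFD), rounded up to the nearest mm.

E62XX → F_EXX = 620 MPa.
Total weld length L = 240 mm.
Required throat t_e = P_u / (φ × 0.6 F_EXX × L) = 222 / (0.75 × 0.6 × 620 × 240 × 10⁻³) = 3.315 mm.
Required leg w = t_e / 0.707 = 4.689 mm → use 5 mm.

w = 5 mm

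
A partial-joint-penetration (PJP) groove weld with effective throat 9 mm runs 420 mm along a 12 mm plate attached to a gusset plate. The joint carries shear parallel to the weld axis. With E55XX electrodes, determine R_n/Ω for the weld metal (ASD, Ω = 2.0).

E55XX → F_EXX = 550 MPa.
Effective throat (given) t_e = 9 mm.
A_we = 9 × 420 = 3780 mm².
F_nw = 0.6 F_EXX = 330 MPa.
R_n/Ω = (330 × 3780) / 2.0 × 10⁻³ = 623.7 kN.

R_n/Ω ≈ 624 kN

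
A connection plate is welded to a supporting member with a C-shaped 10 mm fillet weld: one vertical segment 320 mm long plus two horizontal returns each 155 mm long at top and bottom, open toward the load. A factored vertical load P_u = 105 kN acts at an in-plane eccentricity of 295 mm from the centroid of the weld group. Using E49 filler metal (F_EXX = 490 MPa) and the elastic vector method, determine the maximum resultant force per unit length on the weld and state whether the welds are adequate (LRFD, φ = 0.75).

f_max ≈ 615 N/mm; adequate

Total weld length L_w = 630 mm. Treat welds as unit-width lines.
Centroid: x̄ = 2×155×77.5 / 630 = 38.13 mm from the vertical weld.
Polar moment about centroid: J = I_x + I_y = [320³/12 + 2×155×160²] + [320×38.13² + 2(155³/12 + 155×39.37²)] = 12230000 mm³.
Direct shear f_v = P/L_w = 105×10³ / 630 = 166.7 N/mm (vertical).
Torsion M = P·e = 105×10³ × 295 = 30975000 N·mm.
Critical point at (x, y) = (116.9, 160) from centroid. f_tx = M·y/J = 405.1 N/mm; f_ty = M·x/J = 295.9 N/mm.
Resultant f_max = √[f_tx² + (f_v + f_ty)²] = √[405.1² + (166.7 + 295.9)²] = 614.9 N/mm.
Capacity per unit length: φr_n = 0.75 × 0.6 × 490 × (0.707 × 10) = 1559 N/mm.
614.9 ≤ 1559 → adequate.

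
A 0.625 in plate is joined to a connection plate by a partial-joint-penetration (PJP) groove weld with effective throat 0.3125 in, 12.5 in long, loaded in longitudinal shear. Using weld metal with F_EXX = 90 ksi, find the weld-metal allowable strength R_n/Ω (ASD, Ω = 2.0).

Effective throat (given) t_e = 0.3125 in.
A_we = 0.3125 × 12.5 = 3.906 in².
F_nw = 0.6 F_EXX = 54 ksi.
R_n/Ω = (54 × 3.906) / 2.0 = 105.5 kip.

R_n/Ω ≈ 105 kip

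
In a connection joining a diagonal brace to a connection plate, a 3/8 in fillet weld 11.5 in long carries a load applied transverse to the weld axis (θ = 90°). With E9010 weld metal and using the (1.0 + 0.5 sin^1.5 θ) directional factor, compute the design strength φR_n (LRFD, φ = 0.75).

φR_n ≈ 185 kip

E90XX → F_EXX = 90 ksi.
t_e = 0.707 × 0.375 = 0.2651 in; A_we = 0.2651 × 11.5 = 3.049 in².
Directional factor: 1.0 + 0.5 sin^1.5(90°) = 1.5.
F_nw = 0.6 × 90 × 1.5 = 81 ksi.
φR_n = 0.75 × 81 × 3.049 = 185.2 kip.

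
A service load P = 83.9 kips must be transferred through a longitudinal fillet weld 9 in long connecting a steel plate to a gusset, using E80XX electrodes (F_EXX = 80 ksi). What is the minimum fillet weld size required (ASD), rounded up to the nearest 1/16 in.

Total weld length L = 9 in.
Required throat t_e = P × Ω / (0.6 F_EXX × L) = 83.9 × 2.0 / (0.6 × 80 × 9) = 0.3884 in.
Required leg w = t_e / 0.707 = 0.5494 in → use 9/16 in.

w = 9/16 in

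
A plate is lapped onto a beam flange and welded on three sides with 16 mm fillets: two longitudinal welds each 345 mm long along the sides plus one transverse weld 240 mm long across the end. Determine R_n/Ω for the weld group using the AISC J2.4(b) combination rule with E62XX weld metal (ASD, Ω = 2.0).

R_n/Ω ≈ 1990 kN

E62XX → F_EXX = 620 MPa.
t_e = 0.707 × 16 = 11.31 mm.
R_nwl = 0.6 × 620 × 11.31 × 690 × 10⁻³ = 2904 kN (longitudinal, 2 welds).
R_nwt = 0.6 × 620 × 11.31 × 240 × 10⁻³ = 1010 kN (transverse, base value).
(i) R_nwl + R_nwt = 3913 kN; (ii) 0.85 R_nwl + 1.5 R_nwt = 3983 kN.
R_n = max = 3983 kN [governs: (ii)]; R_n/Ω = 1991 kN.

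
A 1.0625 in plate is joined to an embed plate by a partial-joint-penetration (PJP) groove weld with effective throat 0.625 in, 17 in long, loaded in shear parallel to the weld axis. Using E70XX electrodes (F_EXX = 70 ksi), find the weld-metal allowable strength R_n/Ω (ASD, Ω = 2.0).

Effective throat (given) t_e = 0.625 in.
A_we = 0.625 × 17 = 10.62 in².
F_nw = 0.6 F_EXX = 42 ksi.
R_n/Ω = (42 × 10.62) / 2.0 = 223.1 kips.

R_n/Ω ≈ 223 kips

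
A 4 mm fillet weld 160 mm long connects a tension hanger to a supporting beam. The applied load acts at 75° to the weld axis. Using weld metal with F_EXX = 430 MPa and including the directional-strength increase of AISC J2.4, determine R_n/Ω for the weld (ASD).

R_n/Ω ≈ 86.1 kN

t_e = 0.707 × 4 = 2.828 mm; A_we = 2.828 × 160 = 452.5 mm².
Directional factor: 1.0 + 0.5 sin^1.5(75°) = 1.475.
F_nw = 0.6 × 430 × 1.475 = 380.5 MPa.
R_n/Ω = (380.5 × 452.5) / 2.0 × 10⁻³ = 86.08 kN.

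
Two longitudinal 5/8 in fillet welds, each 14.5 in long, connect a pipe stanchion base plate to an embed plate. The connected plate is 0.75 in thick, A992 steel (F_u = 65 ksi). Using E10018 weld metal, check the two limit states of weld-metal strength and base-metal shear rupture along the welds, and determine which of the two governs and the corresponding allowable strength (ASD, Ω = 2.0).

R_n/Ω ≈ 384 kip (weld metal governs)

E100XX → F_EXX = 100 ksi.
t_e = 0.707 × 0.625 = 0.4419 in; L = 29 in.
Weld metal: R_n/Ω = (1/2.0) × 0.6 × 100 × 0.4419 × 29 = 384.4 kip.
Base metal (shear rupture): R_n/Ω = (1/2.0) × 0.6 × 65 × 0.75 × 29 = 424.1 kip.
Governing: weld metal.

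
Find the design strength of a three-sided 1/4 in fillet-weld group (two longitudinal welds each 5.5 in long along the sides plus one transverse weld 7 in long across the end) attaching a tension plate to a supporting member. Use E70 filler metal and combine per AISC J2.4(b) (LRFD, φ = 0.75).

φR_n ≈ 111 kips

E70XX → F_EXX = 70 ksi.
t_e = 0.707 × 0.25 = 0.1767 in.
R_nwl = 0.6 × 70 × 0.1767 × 11 = 81.66 kips (longitudinal, 2 welds).
R_nwt = 0.6 × 70 × 0.1767 × 7 = 51.96 kips (transverse, base value).
(i) R_nwl + R_nwt = 133.6 kips; (ii) 0.85 R_nwl + 1.5 R_nwt = 147.4 kips.
R_n = max = 147.4 kips [governs: (ii)]; φR_n = 110.5 kips.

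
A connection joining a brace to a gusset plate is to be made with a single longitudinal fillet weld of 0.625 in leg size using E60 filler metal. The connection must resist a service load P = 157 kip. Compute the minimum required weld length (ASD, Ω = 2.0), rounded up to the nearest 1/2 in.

E60XX → F_EXX = 60 ksi.
Throat t_e = 0.707 × 0.625 = 0.4419 in.
r_n/Ω = (0.6 × 60 × 0.4419) / 2.0 = 7.954 kip/in.
L_req = P / (r_n/Ω) = 157 / 7.954 = 19.74 in total.
Round up → use L = 20 in.

L = 20 in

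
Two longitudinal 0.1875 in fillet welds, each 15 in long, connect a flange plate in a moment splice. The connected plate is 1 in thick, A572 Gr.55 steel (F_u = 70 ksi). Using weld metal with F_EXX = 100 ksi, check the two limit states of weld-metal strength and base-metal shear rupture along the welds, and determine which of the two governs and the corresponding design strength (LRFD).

t_e = 0.707 × 0.1875 = 0.1326 in; L = 30 in.
Weld metal: φR_n = 0.75 × 0.6 × 100 × 0.1326 × 30 = 179 kip.
Base metal (shear rupture): φR_n = 0.75 × 0.6 × 70 × 1 × 30 = 945 kip.
Governing: weld metal.

φR_n ≈ 179 kip (weld metal governs)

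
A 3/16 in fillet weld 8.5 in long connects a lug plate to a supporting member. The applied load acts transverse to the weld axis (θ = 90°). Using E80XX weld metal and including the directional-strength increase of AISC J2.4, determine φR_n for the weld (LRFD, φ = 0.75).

E80XX → F_EXX = 80 ksi.
t_e = 0.707 × 0.1875 = 0.1326 in; A_we = 0.1326 × 8.5 = 1.127 in².
Directional factor: 1.0 + 0.5 sin^1.5(90°) = 1.5.
F_nw = 0.6 × 80 × 1.5 = 72 ksi.
φR_n = 0.75 × 72 × 1.127 = 60.85 kips.

φR_n ≈ 60.8 kips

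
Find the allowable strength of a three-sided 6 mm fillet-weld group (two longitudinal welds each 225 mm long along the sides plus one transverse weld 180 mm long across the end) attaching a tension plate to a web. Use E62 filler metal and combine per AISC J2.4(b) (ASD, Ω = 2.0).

R_n/Ω ≈ 515 kN

E62XX → F_EXX = 620 MPa.
t_e = 0.707 × 6 = 4.242 mm.
R_nwl = 0.6 × 620 × 4.242 × 450 × 10⁻³ = 710.1 kN (longitudinal, 2 welds).
R_nwt = 0.6 × 620 × 4.242 × 180 × 10⁻³ = 284 kN (transverse, base value).
(i) R_nwl + R_nwt = 994.2 kN; (ii) 0.85 R_nwl + 1.5 R_nwt = 1030 kN.
R_n = max = 1030 kN [governs: (ii)]; R_n/Ω = 514.8 kN.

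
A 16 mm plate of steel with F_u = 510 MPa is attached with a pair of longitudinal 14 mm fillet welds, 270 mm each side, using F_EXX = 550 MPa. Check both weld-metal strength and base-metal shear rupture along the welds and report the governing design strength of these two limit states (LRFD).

φR_n ≈ 1320 kN (weld metal governs)

t_e = 0.707 × 14 = 9.898 mm; L = 540 mm.
Weld metal: φR_n = 0.75 × 0.6 × 550 × 9.898 × 540 × 10⁻³ = 1323 kN.
Base metal (shear rupture): φR_n = 0.75 × 0.6 × 510 × 16 × 540 × 10⁻³ = 1983 kN.
Governing: weld metal.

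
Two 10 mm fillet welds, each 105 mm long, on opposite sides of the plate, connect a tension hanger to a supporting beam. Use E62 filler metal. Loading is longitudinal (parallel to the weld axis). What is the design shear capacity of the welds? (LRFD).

φR_n ≈ 414 kN

E62XX → F_EXX = 620 MPa.
Effective throat t_e = 0.707 × 10 = 7.07 mm.
Total length L = 210 mm; A_we = 7.07 × 210 = 1485 mm².
F_nw = 0.6 F_EXX = 0.6 × 620 = 372 MPa.
φR_n = 0.75 × 372 × 1485 × 10⁻³ = 414.2 kN.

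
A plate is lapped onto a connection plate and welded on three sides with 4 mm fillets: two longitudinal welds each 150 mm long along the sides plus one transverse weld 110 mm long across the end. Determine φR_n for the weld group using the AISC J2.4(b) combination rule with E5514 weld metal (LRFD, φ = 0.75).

φR_n ≈ 294 kN

E55XX → F_EXX = 550 MPa.
t_e = 0.707 × 4 = 2.828 mm.
R_nwl = 0.6 × 550 × 2.828 × 300 × 10⁻³ = 280 kN (longitudinal, 2 welds).
R_nwt = 0.6 × 550 × 2.828 × 110 × 10⁻³ = 102.7 kN (transverse, base value).
(i) R_nwl + R_nwt = 382.6 kN; (ii) 0.85 R_nwl + 1.5 R_nwt = 392 kN.
R_n = max = 392 kN [governs: (ii)]; φR_n = 294 kN.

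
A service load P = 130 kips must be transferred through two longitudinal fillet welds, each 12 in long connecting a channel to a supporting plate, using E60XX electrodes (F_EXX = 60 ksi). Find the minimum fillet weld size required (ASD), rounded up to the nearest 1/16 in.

w = 7/16 in

Total weld length L = 24 in.
Required throat t_e = P × Ω / (0.6 F_EXX × L) = 130 × 2.0 / (0.6 × 60 × 24) = 0.3009 in.
Required leg w = t_e / 0.707 = 0.4256 in → use 7/16 in.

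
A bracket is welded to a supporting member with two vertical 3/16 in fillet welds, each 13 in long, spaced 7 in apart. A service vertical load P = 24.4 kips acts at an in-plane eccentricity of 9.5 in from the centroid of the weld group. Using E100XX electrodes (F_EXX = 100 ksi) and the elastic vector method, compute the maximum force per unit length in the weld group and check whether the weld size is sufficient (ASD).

f_max ≈ 3.06 kip/in; adequate

Total weld length L_w = 26 in. Treat welds as unit-width lines.
Polar moment about centroid: J = 2[d³/12 + d(b/2)²] = 2[13³/12 + 13×3.5²] = 684.7 in³.
Direct shear f_v = P/L_w = 24.4 / 26 = 0.9385 kip/in (vertical).
Torsion M = P·e = 24.4 × 9.5 = 231.8 kip·in.
Critical point at (x, y) = (3.5, 6.5) from centroid. f_tx = M·y/J = 2.201 kip/in; f_ty = M·x/J = 1.185 kip/in.
Resultant f_max = √[f_tx² + (f_v + f_ty)²] = √[2.201² + (0.9385 + 1.185)²] = 3.058 kip/in.
Capacity per unit length: r_n/Ω = (1/2.0) × 0.6 × 100 × (0.707 × 0.1875) = 3.977 kip/in.
3.058 ≤ 3.977 → adequate.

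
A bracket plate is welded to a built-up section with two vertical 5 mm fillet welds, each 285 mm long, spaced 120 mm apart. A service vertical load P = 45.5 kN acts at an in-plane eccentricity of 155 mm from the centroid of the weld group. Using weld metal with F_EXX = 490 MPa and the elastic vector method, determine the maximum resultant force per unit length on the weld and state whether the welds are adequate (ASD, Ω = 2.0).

f_max ≈ 228 N/mm; adequate

Total weld length L_w = 570 mm. Treat welds as unit-width lines.
Polar moment about centroid: J = 2[d³/12 + d(b/2)²] = 2[285³/12 + 285×60²] = 5910000 mm³.
Direct shear f_v = P/L_w = 45.5×10³ / 570 = 79.82 N/mm (vertical).
Torsion M = P·e = 45.5×10³ × 155 = 7052500 N·mm.
Critical point at (x, y) = (60, 142.5) from centroid. f_tx = M·y/J = 170 N/mm; f_ty = M·x/J = 71.6 N/mm.
Resultant f_max = √[f_tx² + (f_v + f_ty)²] = √[170² + (79.82 + 71.6)²] = 227.7 N/mm.
Capacity per unit length: r_n/Ω = (1/2.0) × 0.6 × 490 × (0.707 × 5) = 519.6 N/mm.
227.7 ≤ 519.6 → adequate.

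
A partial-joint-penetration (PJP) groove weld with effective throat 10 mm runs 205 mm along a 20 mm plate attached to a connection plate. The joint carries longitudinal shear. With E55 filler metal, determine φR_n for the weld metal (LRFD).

φR_n ≈ 507 kN

E55XX → F_EXX = 550 MPa.
Effective throat (given) t_e = 10 mm.
A_we = 10 × 205 = 2050 mm².
F_nw = 0.6 F_EXX = 330 MPa.
φR_n = 0.75 × 330 × 2050 × 10⁻³ = 507.4 kN.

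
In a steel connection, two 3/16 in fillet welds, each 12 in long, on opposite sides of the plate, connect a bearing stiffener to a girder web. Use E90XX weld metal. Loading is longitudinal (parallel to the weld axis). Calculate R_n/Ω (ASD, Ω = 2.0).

E90XX → F_EXX = 90 ksi.
Effective throat t_e = 0.707 × 0.1875 = 0.1326 in.
Total length L = 24 in; A_we = 0.1326 × 24 = 3.181 in².
F_nw = 0.6 F_EXX = 0.6 × 90 = 54 ksi.
R_n = 54 × 3.181 = 171.8 kips; R_n/Ω = 171.8/2.0 = 85.9 kips.

R_n/Ω ≈ 85.9 kips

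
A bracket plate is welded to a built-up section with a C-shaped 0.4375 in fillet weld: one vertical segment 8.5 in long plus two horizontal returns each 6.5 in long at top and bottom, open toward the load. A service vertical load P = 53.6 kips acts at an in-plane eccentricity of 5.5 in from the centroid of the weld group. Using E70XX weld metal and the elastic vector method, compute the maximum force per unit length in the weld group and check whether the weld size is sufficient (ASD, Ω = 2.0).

f_max ≈ 6.78 kip/in; NOT adequate

E70XX → F_EXX = 70 ksi.
Total weld length L_w = 21.5 in. Treat welds as unit-width lines.
Centroid: x̄ = 2×6.5×3.25 / 21.5 = 1.965 in from the vertical weld.
Polar moment about centroid: J = I_x + I_y = [8.5³/12 + 2×6.5×4.25²] + [8.5×1.965² + 2(6.5³/12 + 6.5×1.285²)] = 386 in³.
Direct shear f_v = P/L_w = 53.6 / 21.5 = 2.493 kip/in (vertical).
Torsion M = P·e = 53.6 × 5.5 = 294.8 kip·in.
Critical point at (x, y) = (4.535, 4.25) from centroid. f_tx = M·y/J = 3.245 kip/in; f_ty = M·x/J = 3.463 kip/in.
Resultant f_max = √[f_tx² + (f_v + f_ty)²] = √[3.245² + (2.493 + 3.463)²] = 6.783 kip/in.
Capacity per unit length: r_n/Ω = (1/2.0) × 0.6 × 70 × (0.707 × 0.4375) = 6.496 kip/in.
6.783 > 6.496 → NOT adequate.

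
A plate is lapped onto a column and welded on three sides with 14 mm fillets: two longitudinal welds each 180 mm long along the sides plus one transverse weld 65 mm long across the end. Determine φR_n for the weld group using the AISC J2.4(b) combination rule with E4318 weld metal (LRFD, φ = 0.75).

φR_n ≈ 814 kN

E43XX → F_EXX = 430 MPa.
t_e = 0.707 × 14 = 9.898 mm.
R_nwl = 0.6 × 430 × 9.898 × 360 × 10⁻³ = 919.3 kN (longitudinal, 2 welds).
R_nwt = 0.6 × 430 × 9.898 × 65 × 10⁻³ = 166 kN (transverse, base value).
(i) R_nwl + R_nwt = 1085 kN; (ii) 0.85 R_nwl + 1.5 R_nwt = 1030 kN.
R_n = max = 1085 kN [governs: (i)]; φR_n = 814 kN.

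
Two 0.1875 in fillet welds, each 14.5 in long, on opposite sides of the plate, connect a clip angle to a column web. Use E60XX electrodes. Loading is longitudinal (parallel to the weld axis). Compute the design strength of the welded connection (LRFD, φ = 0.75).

φR_n ≈ 104 kip

E60XX → F_EXX = 60 ksi.
Effective throat t_e = 0.707 × 0.1875 = 0.1326 in.
Total length L = 29 in; A_we = 0.1326 × 29 = 3.844 in².
F_nw = 0.6 F_EXX = 0.6 × 60 = 36 ksi.
φR_n = 0.75 × 36 × 3.844 = 103.8 kip.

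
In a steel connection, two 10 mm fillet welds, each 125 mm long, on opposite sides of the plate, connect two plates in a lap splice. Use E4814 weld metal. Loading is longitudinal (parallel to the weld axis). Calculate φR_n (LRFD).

φR_n ≈ 382 kN

E48XX → F_EXX = 480 MPa.
Effective throat t_e = 0.707 × 10 = 7.07 mm.
Total length L = 250 mm; A_we = 7.07 × 250 = 1767 mm².
F_nw = 0.6 F_EXX = 0.6 × 480 = 288 MPa.
φR_n = 0.75 × 288 × 1767 × 10⁻³ = 381.8 kN.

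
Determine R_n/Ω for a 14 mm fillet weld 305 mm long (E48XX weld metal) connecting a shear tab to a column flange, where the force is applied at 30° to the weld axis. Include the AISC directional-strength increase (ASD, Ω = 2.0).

R_n/Ω ≈ 512 kN

E48XX → F_EXX = 480 MPa.
t_e = 0.707 × 14 = 9.898 mm; A_we = 9.898 × 305 = 3019 mm².
Directional factor: 1.0 + 0.5 sin^1.5(30°) = 1.177.
F_nw = 0.6 × 480 × 1.177 = 338.9 MPa.
R_n/Ω = (338.9 × 3019) / 2.0 × 10⁻³ = 511.6 kN.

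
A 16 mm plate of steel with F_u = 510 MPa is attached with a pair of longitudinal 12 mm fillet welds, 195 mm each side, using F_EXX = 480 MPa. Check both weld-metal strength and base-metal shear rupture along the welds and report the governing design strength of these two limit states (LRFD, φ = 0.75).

φR_n ≈ 715 kN (weld metal governs)

t_e = 0.707 × 12 = 8.484 mm; L = 390 mm.
Weld metal: φR_n = 0.75 × 0.6 × 480 × 8.484 × 390 × 10⁻³ = 714.7 kN.
Base metal (shear rupture): φR_n = 0.75 × 0.6 × 510 × 16 × 390 × 10⁻³ = 1432 kN.
Governing: weld metal.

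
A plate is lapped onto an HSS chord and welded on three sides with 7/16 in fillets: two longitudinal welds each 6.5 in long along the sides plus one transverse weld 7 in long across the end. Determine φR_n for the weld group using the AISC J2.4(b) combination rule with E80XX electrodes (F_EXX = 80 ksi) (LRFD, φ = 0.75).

φR_n ≈ 240 kip

t_e = 0.707 × 0.4375 = 0.3093 in.
R_nwl = 0.6 × 80 × 0.3093 × 13 = 193 kip (longitudinal, 2 welds).
R_nwt = 0.6 × 80 × 0.3093 × 7 = 103.9 kip (transverse, base value).
(i) R_nwl + R_nwt = 296.9 kip; (ii) 0.85 R_nwl + 1.5 R_nwt = 320 kip.
R_n = max = 320 kip [governs: (ii)]; φR_n = 240 kip.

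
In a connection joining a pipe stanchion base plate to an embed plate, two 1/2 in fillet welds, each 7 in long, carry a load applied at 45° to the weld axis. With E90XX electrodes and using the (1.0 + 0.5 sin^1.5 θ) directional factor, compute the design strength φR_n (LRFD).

E90XX → F_EXX = 90 ksi.
t_e = 0.707 × 0.5 = 0.3535 in; A_we = 0.3535 × 14 = 4.949 in².
Directional factor: 1.0 + 0.5 sin^1.5(45°) = 1.297.
F_nw = 0.6 × 90 × 1.297 = 70.05 ksi.
φR_n = 0.75 × 70.05 × 4.949 = 260 kip.

φR_n ≈ 260 kip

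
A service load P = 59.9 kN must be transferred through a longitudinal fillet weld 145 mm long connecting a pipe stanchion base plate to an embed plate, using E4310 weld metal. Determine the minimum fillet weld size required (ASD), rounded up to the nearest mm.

w = 5 mm

E43XX → F_EXX = 430 MPa.
Total weld length L = 145 mm.
Required throat t_e = P × Ω / (0.6 F_EXX × L) = 59.9 × 2.0 / (0.6 × 430 × 145 × 10⁻³) = 3.202 mm.
Required leg w = t_e / 0.707 = 4.529 mm → use 5 mm.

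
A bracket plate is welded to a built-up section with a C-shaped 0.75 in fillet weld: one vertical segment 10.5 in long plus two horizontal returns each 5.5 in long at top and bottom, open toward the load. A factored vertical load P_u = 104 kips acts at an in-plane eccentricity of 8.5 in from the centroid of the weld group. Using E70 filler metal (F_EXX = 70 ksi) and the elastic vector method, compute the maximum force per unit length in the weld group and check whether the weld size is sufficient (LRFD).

f_max ≈ 16 kip/in; adequate

Total weld length L_w = 21.5 in. Treat welds as unit-width lines.
Centroid: x̄ = 2×5.5×2.75 / 21.5 = 1.407 in from the vertical weld.
Polar moment about centroid: J = I_x + I_y = [10.5³/12 + 2×5.5×5.25²] + [10.5×1.407² + 2(5.5³/12 + 5.5×1.343²)] = 468 in³.
Direct shear f_v = P/L_w = 104 / 21.5 = 4.837 kip/in (vertical).
Torsion M = P·e = 104 × 8.5 = 884 kip·in.
Critical point at (x, y) = (4.093, 5.25) from centroid. f_tx = M·y/J = 9.916 kip/in; f_ty = M·x/J = 7.731 kip/in.
Resultant f_max = √[f_tx² + (f_v + f_ty)²] = √[9.916² + (4.837 + 7.731)²] = 16.01 kip/in.
Capacity per unit length: φr_n = 0.75 × 0.6 × 70 × (0.707 × 0.75) = 16.7 kip/in.
16.01 ≤ 16.7 → adequate.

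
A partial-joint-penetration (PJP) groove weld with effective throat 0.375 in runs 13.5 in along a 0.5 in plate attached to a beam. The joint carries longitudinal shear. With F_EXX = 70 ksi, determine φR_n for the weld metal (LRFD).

Effective throat (given) t_e = 0.375 in.
A_we = 0.375 × 13.5 = 5.062 in².
F_nw = 0.6 F_EXX = 42 ksi.
φR_n = 0.75 × 42 × 5.062 = 159.5 kip.

φR_n ≈ 159 kip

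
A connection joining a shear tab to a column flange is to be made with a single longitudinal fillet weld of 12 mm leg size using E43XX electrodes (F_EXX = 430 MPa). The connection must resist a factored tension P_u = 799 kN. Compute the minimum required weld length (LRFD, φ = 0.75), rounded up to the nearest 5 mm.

Throat t_e = 0.707 × 12 = 8.484 mm.
φr_n = 0.75 × 0.6 × 430 × 8.484 × 10⁻³ = 1.642 kN/mm.
L_req = P_u / φr_n = 799 / 1.642 = 486.7 mm total.
Round up → use L = 490 mm.

L = 490 mm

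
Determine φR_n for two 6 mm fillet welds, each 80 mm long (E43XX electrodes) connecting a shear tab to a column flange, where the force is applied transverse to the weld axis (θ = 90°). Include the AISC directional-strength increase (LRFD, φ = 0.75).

E43XX → F_EXX = 430 MPa.
t_e = 0.707 × 6 = 4.242 mm; A_we = 4.242 × 160 = 678.7 mm².
Directional factor: 1.0 + 0.5 sin^1.5(90°) = 1.5.
F_nw = 0.6 × 430 × 1.5 = 387 MPa.
φR_n = 0.75 × 387 × 678.7 × 10⁻³ = 197 kN.

φR_n ≈ 197 kN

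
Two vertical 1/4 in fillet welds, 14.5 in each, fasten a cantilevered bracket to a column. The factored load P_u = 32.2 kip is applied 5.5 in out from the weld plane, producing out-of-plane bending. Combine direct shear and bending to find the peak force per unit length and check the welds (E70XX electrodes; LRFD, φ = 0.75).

E70XX → F_EXX = 70 ksi.
L_w = 2 × 14.5 = 29 in; section modulus (unit throat) S = 2 × L²/6 = 70.08 in².
Direct shear f_v = P/L_w = 32.2/29 = 1.11 kip/in.
Moment M = P × e = 32.2 × 5.5 = 177.1 kip·in; bending f_b = M/S = 2.527 kip/in.
f_max = √(f_v² + f_b²) = √(1.11² + 2.527²) = 2.76 kip/in.
φr_n = 0.75 × 0.6 × 70 × (0.707 × 0.25) = 5.568 kip/in → adequate.

f_max ≈ 2.76 kip/in; adequate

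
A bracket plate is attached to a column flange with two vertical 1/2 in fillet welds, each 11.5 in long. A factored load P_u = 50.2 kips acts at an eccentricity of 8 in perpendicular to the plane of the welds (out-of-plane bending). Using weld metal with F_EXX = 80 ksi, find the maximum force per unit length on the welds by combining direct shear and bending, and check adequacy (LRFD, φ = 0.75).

f_max ≈ 9.37 kip/in; adequate

L_w = 2 × 11.5 = 23 in; section modulus (unit throat) S = 2 × L²/6 = 44.08 in².
Direct shear f_v = P/L_w = 50.2/23 = 2.183 kip/in.
Moment M = P × e = 50.2 × 8 = 401.6 kip·in; bending f_b = M/S = 9.11 kip/in.
f_max = √(f_v² + f_b²) = √(2.183² + 9.11²) = 9.368 kip/in.
φr_n = 0.75 × 0.6 × 80 × (0.707 × 0.5) = 12.73 kip/in → adequate.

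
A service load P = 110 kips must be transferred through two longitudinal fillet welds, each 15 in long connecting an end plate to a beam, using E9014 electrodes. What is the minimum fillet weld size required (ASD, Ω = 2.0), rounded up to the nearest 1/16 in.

E90XX → F_EXX = 90 ksi.
Total weld length L = 30 in.
Required throat t_e = P × Ω / (0.6 F_EXX × L) = 110 × 2.0 / (0.6 × 90 × 30) = 0.1358 in.
Required leg w = t_e / 0.707 = 0.1921 in → use 1/4 in.

w = 1/4 in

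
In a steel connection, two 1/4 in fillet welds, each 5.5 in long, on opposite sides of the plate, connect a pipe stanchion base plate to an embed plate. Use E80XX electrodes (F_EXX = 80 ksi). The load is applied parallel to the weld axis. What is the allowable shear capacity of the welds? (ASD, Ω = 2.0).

Effective throat t_e = 0.707 × 0.25 = 0.1767 in.
Total length L = 11 in; A_we = 0.1767 × 11 = 1.944 in².
F_nw = 0.6 F_EXX = 0.6 × 80 = 48 ksi.
R_n = 48 × 1.944 = 93.32 kips; R_n/Ω = 93.32/2.0 = 46.66 kips.

R_n/Ω ≈ 46.7 kips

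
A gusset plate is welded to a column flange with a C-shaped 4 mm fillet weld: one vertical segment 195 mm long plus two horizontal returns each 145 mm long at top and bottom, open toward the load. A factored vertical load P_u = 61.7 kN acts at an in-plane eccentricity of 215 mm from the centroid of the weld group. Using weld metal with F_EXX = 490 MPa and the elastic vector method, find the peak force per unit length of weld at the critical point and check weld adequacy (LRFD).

Total weld length L_w = 485 mm. Treat welds as unit-width lines.
Centroid: x̄ = 2×145×72.5 / 485 = 43.35 mm from the vertical weld.
Polar moment about centroid: J = I_x + I_y = [195³/12 + 2×145×97.5²] + [195×43.35² + 2(145³/12 + 145×29.15²)] = 4496000 mm³.
Direct shear f_v = P/L_w = 61.7×10³ / 485 = 127.2 N/mm (vertical).
Torsion M = P·e = 61.7×10³ × 215 = 13266000 N·mm.
Critical point at (x, y) = (101.6, 97.5) from centroid. f_tx = M·y/J = 287.7 N/mm; f_ty = M·x/J = 299.9 N/mm.
Resultant f_max = √[f_tx² + (f_v + f_ty)²] = √[287.7² + (127.2 + 299.9)²] = 515 N/mm.
Capacity per unit length: φr_n = 0.75 × 0.6 × 490 × (0.707 × 4) = 623.6 N/mm.
515 ≤ 623.6 → adequate.

f_max ≈ 515 N/mm; adequate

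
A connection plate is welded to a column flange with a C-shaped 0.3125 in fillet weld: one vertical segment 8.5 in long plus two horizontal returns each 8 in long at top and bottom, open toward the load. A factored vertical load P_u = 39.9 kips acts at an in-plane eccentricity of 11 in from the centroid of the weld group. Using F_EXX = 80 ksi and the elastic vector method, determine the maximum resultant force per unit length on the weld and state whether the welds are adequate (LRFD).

f_max ≈ 7.21 kip/in; adequate

Total weld length L_w = 24.5 in. Treat welds as unit-width lines.
Centroid: x̄ = 2×8×4 / 24.5 = 2.612 in from the vertical weld.
Polar moment about centroid: J = I_x + I_y = [8.5³/12 + 2×8×4.25²] + [8.5×2.612² + 2(8³/12 + 8×1.388²)] = 514.3 in³.
Direct shear f_v = P/L_w = 39.9 / 24.5 = 1.629 kip/in (vertical).
Torsion M = P·e = 39.9 × 11 = 438.9 kip·in.
Critical point at (x, y) = (5.388, 4.25) from centroid. f_tx = M·y/J = 3.627 kip/in; f_ty = M·x/J = 4.598 kip/in.
Resultant f_max = √[f_tx² + (f_v + f_ty)²] = √[3.627² + (1.629 + 4.598)²] = 7.205 kip/in.
Capacity per unit length: φr_n = 0.75 × 0.6 × 80 × (0.707 × 0.3125) = 7.954 kip/in.
7.205 ≤ 7.954 → adequate.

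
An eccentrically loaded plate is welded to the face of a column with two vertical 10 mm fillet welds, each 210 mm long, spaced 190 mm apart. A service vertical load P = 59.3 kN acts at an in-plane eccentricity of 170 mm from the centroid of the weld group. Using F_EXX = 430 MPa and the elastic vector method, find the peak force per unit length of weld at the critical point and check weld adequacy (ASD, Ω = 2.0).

f_max ≈ 377 N/mm; adequate

Total weld length L_w = 420 mm. Treat welds as unit-width lines.
Polar moment about centroid: J = 2[d³/12 + d(b/2)²] = 2[210³/12 + 210×95²] = 5334000 mm³.
Direct shear f_v = P/L_w = 59.3×10³ / 420 = 141.2 N/mm (vertical).
Torsion M = P·e = 59.3×10³ × 170 = 10081000 N·mm.
Critical point at (x, y) = (95, 105) from centroid. f_tx = M·y/J = 198.4 N/mm; f_ty = M·x/J = 179.5 N/mm.
Resultant f_max = √[f_tx² + (f_v + f_ty)²] = √[198.4² + (141.2 + 179.5)²] = 377.2 N/mm.
Capacity per unit length: r_n/Ω = (1/2.0) × 0.6 × 430 × (0.707 × 10) = 912 N/mm.
377.2 ≤ 912 → adequate.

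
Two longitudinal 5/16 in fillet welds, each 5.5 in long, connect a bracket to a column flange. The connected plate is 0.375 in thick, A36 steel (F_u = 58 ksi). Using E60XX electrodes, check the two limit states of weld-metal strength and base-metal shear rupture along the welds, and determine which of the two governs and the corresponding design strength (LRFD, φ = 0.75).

φR_n ≈ 65.6 kip (weld metal governs)

E60XX → F_EXX = 60 ksi.
t_e = 0.707 × 0.3125 = 0.2209 in; L = 11 in.
Weld metal: φR_n = 0.75 × 0.6 × 60 × 0.2209 × 11 = 65.62 kip.
Base metal (shear rupture): φR_n = 0.75 × 0.6 × 58 × 0.375 × 11 = 107.7 kip.
Governing: weld metal.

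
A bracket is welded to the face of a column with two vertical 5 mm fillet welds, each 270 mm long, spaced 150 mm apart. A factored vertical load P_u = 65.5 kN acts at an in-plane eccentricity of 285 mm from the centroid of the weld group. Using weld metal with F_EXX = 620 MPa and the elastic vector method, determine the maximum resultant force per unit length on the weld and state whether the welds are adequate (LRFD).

f_max ≈ 526 N/mm; adequate

Total weld length L_w = 540 mm. Treat welds as unit-width lines.
Polar moment about centroid: J = 2[d³/12 + d(b/2)²] = 2[270³/12 + 270×75²] = 6318000 mm³.
Direct shear f_v = P/L_w = 65.5×10³ / 540 = 121.3 N/mm (vertical).
Torsion M = P·e = 65.5×10³ × 285 = 18668000 N·mm.
Critical point at (x, y) = (75, 135) from centroid. f_tx = M·y/J = 398.9 N/mm; f_ty = M·x/J = 221.6 N/mm.
Resultant f_max = √[f_tx² + (f_v + f_ty)²] = √[398.9² + (121.3 + 221.6)²] = 526 N/mm.
Capacity per unit length: φr_n = 0.75 × 0.6 × 620 × (0.707 × 5) = 986.3 N/mm.
526 ≤ 986.3 → adequate.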